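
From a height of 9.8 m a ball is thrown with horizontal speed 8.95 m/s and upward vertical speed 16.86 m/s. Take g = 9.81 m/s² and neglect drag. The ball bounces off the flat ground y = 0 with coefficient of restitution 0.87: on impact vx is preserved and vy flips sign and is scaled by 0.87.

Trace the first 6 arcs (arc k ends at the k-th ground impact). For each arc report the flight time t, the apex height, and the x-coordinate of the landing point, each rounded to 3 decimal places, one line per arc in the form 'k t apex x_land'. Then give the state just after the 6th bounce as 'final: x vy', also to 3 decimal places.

Arc 1: start y=9.800, vy=16.860 → t=3.944, apex=24.288, x_land=35.298, impact vy=-21.830
  bounce: vy ← 0.87·21.830 = 18.992
Arc 2: start y=0.000, vy=18.992 → t=3.872, apex=18.384, x_land=69.952, impact vy=-18.992
  bounce: vy ← 0.87·18.992 = 16.523
Arc 3: start y=0.000, vy=16.523 → t=3.369, apex=13.915, x_land=100.101, impact vy=-16.523
  bounce: vy ← 0.87·16.523 = 14.375
Arc 4: start y=0.000, vy=14.375 → t=2.931, apex=10.532, x_land=126.330, impact vy=-14.375
  bounce: vy ← 0.87·14.375 = 12.506
Arc 5: start y=0.000, vy=12.506 → t=2.550, apex=7.972, x_land=149.150, impact vy=-12.506
  bounce: vy ← 0.87·12.506 = 10.880
Arc 6: start y=0.000, vy=10.880 → t=2.218, apex=6.034, x_land=169.003, impact vy=-10.880
  bounce: vy ← 0.87·10.880 = 9.466

1 3.944 24.288 35.298
2 3.872 18.384 69.952
3 3.369 13.915 100.101
4 2.931 10.532 126.330
5 2.550 7.972 149.150
6 2.218 6.034 169.003
final: 169.003 9.466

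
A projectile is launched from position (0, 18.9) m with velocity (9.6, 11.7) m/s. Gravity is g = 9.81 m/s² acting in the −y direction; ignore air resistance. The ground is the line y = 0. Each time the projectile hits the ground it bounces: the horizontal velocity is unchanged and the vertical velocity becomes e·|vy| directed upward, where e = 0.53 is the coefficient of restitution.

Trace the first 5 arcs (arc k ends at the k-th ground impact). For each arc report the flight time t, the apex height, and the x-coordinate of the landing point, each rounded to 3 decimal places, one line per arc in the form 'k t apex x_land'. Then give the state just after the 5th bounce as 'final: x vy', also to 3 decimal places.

1 3.490 25.877 33.500
2 2.435 7.269 56.873
3 1.290 2.042 69.260
4 0.684 0.574 75.826
5 0.362 0.161 79.306
final: 79.306 0.942

Arc 1: start y=18.900, vy=11.700 → t=3.490, apex=25.877, x_land=33.500, impact vy=-22.532
  bounce: vy ← 0.53·22.532 = 11.942
Arc 2: start y=0.000, vy=11.942 → t=2.435, apex=7.269, x_land=56.873, impact vy=-11.942
  bounce: vy ← 0.53·11.942 = 6.329
Arc 3: start y=0.000, vy=6.329 → t=1.290, apex=2.042, x_land=69.260, impact vy=-6.329
  bounce: vy ← 0.53·6.329 = 3.355
Arc 4: start y=0.000, vy=3.355 → t=0.684, apex=0.574, x_land=75.826, impact vy=-3.355
  bounce: vy ← 0.53·3.355 = 1.778
Arc 5: start y=0.000, vy=1.778 → t=0.362, apex=0.161, x_land=79.306, impact vy=-1.778
  bounce: vy ← 0.53·1.778 = 0.942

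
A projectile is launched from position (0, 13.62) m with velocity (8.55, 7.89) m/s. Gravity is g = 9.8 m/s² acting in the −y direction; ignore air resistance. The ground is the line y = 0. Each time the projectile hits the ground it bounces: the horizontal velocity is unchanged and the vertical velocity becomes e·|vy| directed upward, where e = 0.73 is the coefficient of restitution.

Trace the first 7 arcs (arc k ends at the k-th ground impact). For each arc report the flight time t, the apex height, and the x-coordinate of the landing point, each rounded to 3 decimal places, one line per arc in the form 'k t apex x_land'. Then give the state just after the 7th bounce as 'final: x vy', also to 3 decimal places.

1 2.657 16.796 22.713
2 2.703 8.951 45.825
3 1.973 4.770 62.696
4 1.440 2.542 75.012
5 1.052 1.355 84.003
6 0.768 0.722 90.566
7 0.560 0.385 95.357
final: 95.357 2.004

Arc 1: start y=13.620, vy=7.890 → t=2.657, apex=16.796, x_land=22.713, impact vy=-18.144
  bounce: vy ← 0.73·18.144 = 13.245
Arc 2: start y=0.000, vy=13.245 → t=2.703, apex=8.951, x_land=45.825, impact vy=-13.245
  bounce: vy ← 0.73·13.245 = 9.669
Arc 3: start y=0.000, vy=9.669 → t=1.973, apex=4.770, x_land=62.696, impact vy=-9.669
  bounce: vy ← 0.73·9.669 = 7.058
Arc 4: start y=0.000, vy=7.058 → t=1.440, apex=2.542, x_land=75.012, impact vy=-7.058
  bounce: vy ← 0.73·7.058 = 5.153
Arc 5: start y=0.000, vy=5.153 → t=1.052, apex=1.355, x_land=84.003, impact vy=-5.153
  bounce: vy ← 0.73·5.153 = 3.761
Arc 6: start y=0.000, vy=3.761 → t=0.768, apex=0.722, x_land=90.566, impact vy=-3.761
  bounce: vy ← 0.73·3.761 = 2.746
Arc 7: start y=0.000, vy=2.746 → t=0.560, apex=0.385, x_land=95.357, impact vy=-2.746
  bounce: vy ← 0.73·2.746 = 2.004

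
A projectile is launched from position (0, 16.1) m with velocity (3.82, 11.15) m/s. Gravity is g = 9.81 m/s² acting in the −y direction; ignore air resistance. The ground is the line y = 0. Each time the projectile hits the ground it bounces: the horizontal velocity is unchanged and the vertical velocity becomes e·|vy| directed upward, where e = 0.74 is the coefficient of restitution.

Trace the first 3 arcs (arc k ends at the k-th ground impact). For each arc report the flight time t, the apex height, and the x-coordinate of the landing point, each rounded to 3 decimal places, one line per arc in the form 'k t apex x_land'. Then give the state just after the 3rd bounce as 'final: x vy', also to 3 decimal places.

Arc 1: start y=16.100, vy=11.150 → t=3.275, apex=22.437, x_land=12.512, impact vy=-20.981
  bounce: vy ← 0.74·20.981 = 15.526
Arc 2: start y=0.000, vy=15.526 → t=3.165, apex=12.286, x_land=24.603, impact vy=-15.526
  bounce: vy ← 0.74·15.526 = 11.489
Arc 3: start y=0.000, vy=11.489 → t=2.342, apex=6.728, x_land=33.551, impact vy=-11.489
  bounce: vy ← 0.74·11.489 = 8.502

1 3.275 22.437 12.512
2 3.165 12.286 24.603
3 2.342 6.728 33.551
final: 33.551 8.502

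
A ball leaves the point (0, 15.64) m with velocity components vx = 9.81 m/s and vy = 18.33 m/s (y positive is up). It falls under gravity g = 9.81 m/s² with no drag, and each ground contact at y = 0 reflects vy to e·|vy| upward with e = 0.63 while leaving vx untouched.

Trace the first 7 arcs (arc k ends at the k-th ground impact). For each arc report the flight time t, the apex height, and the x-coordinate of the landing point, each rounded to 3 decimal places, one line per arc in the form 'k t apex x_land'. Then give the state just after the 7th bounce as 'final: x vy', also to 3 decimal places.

1 4.453 32.765 43.684
2 3.257 13.004 75.631
3 2.052 5.161 95.757
4 1.293 2.049 108.437
5 0.814 0.813 116.425
6 0.513 0.323 121.458
7 0.323 0.128 124.628
final: 124.628 0.999

Arc 1: start y=15.640, vy=18.330 → t=4.453, apex=32.765, x_land=43.684, impact vy=-25.354
  bounce: vy ← 0.63·25.354 = 15.973
Arc 2: start y=0.000, vy=15.973 → t=3.257, apex=13.004, x_land=75.631, impact vy=-15.973
  bounce: vy ← 0.63·15.973 = 10.063
Arc 3: start y=0.000, vy=10.063 → t=2.052, apex=5.161, x_land=95.757, impact vy=-10.063
  bounce: vy ← 0.63·10.063 = 6.340
Arc 4: start y=0.000, vy=6.340 → t=1.293, apex=2.049, x_land=108.437, impact vy=-6.340
  bounce: vy ← 0.63·6.340 = 3.994
Arc 5: start y=0.000, vy=3.994 → t=0.814, apex=0.813, x_land=116.425, impact vy=-3.994
  bounce: vy ← 0.63·3.994 = 2.516
Arc 6: start y=0.000, vy=2.516 → t=0.513, apex=0.323, x_land=121.458, impact vy=-2.516
  bounce: vy ← 0.63·2.516 = 1.585
Arc 7: start y=0.000, vy=1.585 → t=0.323, apex=0.128, x_land=124.628, impact vy=-1.585
  bounce: vy ← 0.63·1.585 = 0.999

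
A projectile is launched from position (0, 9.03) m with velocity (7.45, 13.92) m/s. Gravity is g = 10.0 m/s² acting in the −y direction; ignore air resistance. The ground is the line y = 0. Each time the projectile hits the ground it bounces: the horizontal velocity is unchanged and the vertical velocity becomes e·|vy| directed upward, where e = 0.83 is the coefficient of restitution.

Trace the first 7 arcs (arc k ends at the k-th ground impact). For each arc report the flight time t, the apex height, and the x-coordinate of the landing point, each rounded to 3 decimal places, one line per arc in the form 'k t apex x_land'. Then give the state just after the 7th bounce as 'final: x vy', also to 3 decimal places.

1 3.327 18.718 24.785
2 3.212 12.895 48.713
3 2.666 8.883 68.574
4 2.213 6.120 85.058
5 1.836 4.216 98.740
6 1.524 2.904 110.096
7 1.265 2.001 119.522
final: 119.522 5.250

Arc 1: start y=9.030, vy=13.920 → t=3.327, apex=18.718, x_land=24.785, impact vy=-19.349
  bounce: vy ← 0.83·19.349 = 16.059
Arc 2: start y=0.000, vy=16.059 → t=3.212, apex=12.895, x_land=48.713, impact vy=-16.059
  bounce: vy ← 0.83·16.059 = 13.329
Arc 3: start y=0.000, vy=13.329 → t=2.666, apex=8.883, x_land=68.574, impact vy=-13.329
  bounce: vy ← 0.83·13.329 = 11.063
Arc 4: start y=0.000, vy=11.063 → t=2.213, apex=6.120, x_land=85.058, impact vy=-11.063
  bounce: vy ← 0.83·11.063 = 9.182
Arc 5: start y=0.000, vy=9.182 → t=1.836, apex=4.216, x_land=98.740, impact vy=-9.182
  bounce: vy ← 0.83·9.182 = 7.621
Arc 6: start y=0.000, vy=7.621 → t=1.524, apex=2.904, x_land=110.096, impact vy=-7.621
  bounce: vy ← 0.83·7.621 = 6.326
Arc 7: start y=0.000, vy=6.326 → t=1.265, apex=2.001, x_land=119.522, impact vy=-6.326
  bounce: vy ← 0.83·6.326 = 5.250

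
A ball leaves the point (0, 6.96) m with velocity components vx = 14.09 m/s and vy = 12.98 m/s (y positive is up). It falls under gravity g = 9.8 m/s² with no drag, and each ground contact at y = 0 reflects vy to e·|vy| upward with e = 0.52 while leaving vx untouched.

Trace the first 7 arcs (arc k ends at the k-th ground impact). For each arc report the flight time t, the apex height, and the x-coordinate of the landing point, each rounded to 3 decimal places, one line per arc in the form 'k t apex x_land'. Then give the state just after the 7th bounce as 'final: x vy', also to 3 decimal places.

1 3.106 15.556 43.767
2 1.853 4.206 69.876
3 0.964 1.137 83.453
4 0.501 0.308 90.513
5 0.261 0.083 94.184
6 0.135 0.022 96.093
7 0.070 0.006 97.086
final: 97.086 0.180

Arc 1: start y=6.960, vy=12.980 → t=3.106, apex=15.556, x_land=43.767, impact vy=-17.461
  bounce: vy ← 0.52·17.461 = 9.080
Arc 2: start y=0.000, vy=9.080 → t=1.853, apex=4.206, x_land=69.876, impact vy=-9.080
  bounce: vy ← 0.52·9.080 = 4.722
Arc 3: start y=0.000, vy=4.722 → t=0.964, apex=1.137, x_land=83.453, impact vy=-4.722
  bounce: vy ← 0.52·4.722 = 2.455
Arc 4: start y=0.000, vy=2.455 → t=0.501, apex=0.308, x_land=90.513, impact vy=-2.455
  bounce: vy ← 0.52·2.455 = 1.277
Arc 5: start y=0.000, vy=1.277 → t=0.261, apex=0.083, x_land=94.184, impact vy=-1.277
  bounce: vy ← 0.52·1.277 = 0.664
Arc 6: start y=0.000, vy=0.664 → t=0.135, apex=0.022, x_land=96.093, impact vy=-0.664
  bounce: vy ← 0.52·0.664 = 0.345
Arc 7: start y=0.000, vy=0.345 → t=0.070, apex=0.006, x_land=97.086, impact vy=-0.345
  bounce: vy ← 0.52·0.345 = 0.180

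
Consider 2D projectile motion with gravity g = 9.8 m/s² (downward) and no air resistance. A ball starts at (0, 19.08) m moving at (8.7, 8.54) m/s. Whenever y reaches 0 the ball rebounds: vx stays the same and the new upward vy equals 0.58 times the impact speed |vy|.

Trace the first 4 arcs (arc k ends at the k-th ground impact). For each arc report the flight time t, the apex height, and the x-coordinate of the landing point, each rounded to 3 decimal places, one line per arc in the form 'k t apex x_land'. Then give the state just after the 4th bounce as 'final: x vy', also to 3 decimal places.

Arc 1: start y=19.080, vy=8.540 → t=3.029, apex=22.801, x_land=26.349, impact vy=-21.140
  bounce: vy ← 0.58·21.140 = 12.261
Arc 2: start y=0.000, vy=12.261 → t=2.502, apex=7.670, x_land=48.118, impact vy=-12.261
  bounce: vy ← 0.58·12.261 = 7.111
Arc 3: start y=0.000, vy=7.111 → t=1.451, apex=2.580, x_land=60.745, impact vy=-7.111
  bounce: vy ← 0.58·7.111 = 4.125
Arc 4: start y=0.000, vy=4.125 → t=0.842, apex=0.868, x_land=68.068, impact vy=-4.125
  bounce: vy ← 0.58·4.125 = 2.392

1 3.029 22.801 26.349
2 2.502 7.670 48.118
3 1.451 2.580 60.745
4 0.842 0.868 68.068
final: 68.068 2.392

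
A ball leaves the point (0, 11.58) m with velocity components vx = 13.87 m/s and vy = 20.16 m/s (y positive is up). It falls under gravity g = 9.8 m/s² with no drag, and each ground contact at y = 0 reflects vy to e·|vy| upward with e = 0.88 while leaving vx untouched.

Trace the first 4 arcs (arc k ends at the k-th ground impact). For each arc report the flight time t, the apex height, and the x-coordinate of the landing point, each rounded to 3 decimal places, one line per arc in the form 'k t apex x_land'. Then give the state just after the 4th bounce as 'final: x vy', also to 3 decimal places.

Arc 1: start y=11.580, vy=20.160 → t=4.625, apex=32.316, x_land=64.152, impact vy=-25.167
  bounce: vy ← 0.88·25.167 = 22.147
Arc 2: start y=0.000, vy=22.147 → t=4.520, apex=25.026, x_land=126.842, impact vy=-22.147
  bounce: vy ← 0.88·22.147 = 19.490
Arc 3: start y=0.000, vy=19.490 → t=3.977, apex=19.380, x_land=182.010, impact vy=-19.490
  bounce: vy ← 0.88·19.490 = 17.151
Arc 4: start y=0.000, vy=17.151 → t=3.500, apex=15.008, x_land=230.557, impact vy=-17.151
  bounce: vy ← 0.88·17.151 = 15.093

1 4.625 32.316 64.152
2 4.520 25.026 126.842
3 3.977 19.380 182.010
4 3.500 15.008 230.557
final: 230.557 15.093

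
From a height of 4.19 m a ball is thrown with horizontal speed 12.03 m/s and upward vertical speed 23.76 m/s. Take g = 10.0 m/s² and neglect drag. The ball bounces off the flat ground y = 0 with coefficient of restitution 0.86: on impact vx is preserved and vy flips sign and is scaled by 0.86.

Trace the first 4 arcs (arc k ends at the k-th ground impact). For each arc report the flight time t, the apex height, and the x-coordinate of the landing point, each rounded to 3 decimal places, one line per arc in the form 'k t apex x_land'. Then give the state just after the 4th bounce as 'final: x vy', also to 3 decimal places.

1 4.922 32.417 59.215
2 4.380 23.976 111.901
3 3.766 17.732 157.210
4 3.239 13.115 196.177
final: 196.177 13.928

Arc 1: start y=4.190, vy=23.760 → t=4.922, apex=32.417, x_land=59.215, impact vy=-25.462
  bounce: vy ← 0.86·25.462 = 21.898
Arc 2: start y=0.000, vy=21.898 → t=4.380, apex=23.976, x_land=111.901, impact vy=-21.898
  bounce: vy ← 0.86·21.898 = 18.832
Arc 3: start y=0.000, vy=18.832 → t=3.766, apex=17.732, x_land=157.210, impact vy=-18.832
  bounce: vy ← 0.86·18.832 = 16.196
Arc 4: start y=0.000, vy=16.196 → t=3.239, apex=13.115, x_land=196.177, impact vy=-16.196
  bounce: vy ← 0.86·16.196 = 13.928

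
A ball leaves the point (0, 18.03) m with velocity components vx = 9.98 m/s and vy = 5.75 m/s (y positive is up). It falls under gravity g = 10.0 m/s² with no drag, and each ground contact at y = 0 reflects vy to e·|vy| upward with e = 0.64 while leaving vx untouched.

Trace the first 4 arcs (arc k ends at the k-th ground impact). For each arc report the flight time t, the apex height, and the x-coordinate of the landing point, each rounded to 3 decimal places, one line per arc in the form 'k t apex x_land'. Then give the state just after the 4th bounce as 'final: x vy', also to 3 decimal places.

1 2.559 19.683 25.540
2 2.540 8.062 50.885
3 1.625 3.302 67.107
4 1.040 1.353 77.488
final: 77.488 3.329

Arc 1: start y=18.030, vy=5.750 → t=2.559, apex=19.683, x_land=25.540, impact vy=-19.841
  bounce: vy ← 0.64·19.841 = 12.698
Arc 2: start y=0.000, vy=12.698 → t=2.540, apex=8.062, x_land=50.885, impact vy=-12.698
  bounce: vy ← 0.64·12.698 = 8.127
Arc 3: start y=0.000, vy=8.127 → t=1.625, apex=3.302, x_land=67.107, impact vy=-8.127
  bounce: vy ← 0.64·8.127 = 5.201
Arc 4: start y=0.000, vy=5.201 → t=1.040, apex=1.353, x_land=77.488, impact vy=-5.201
  bounce: vy ← 0.64·5.201 = 3.329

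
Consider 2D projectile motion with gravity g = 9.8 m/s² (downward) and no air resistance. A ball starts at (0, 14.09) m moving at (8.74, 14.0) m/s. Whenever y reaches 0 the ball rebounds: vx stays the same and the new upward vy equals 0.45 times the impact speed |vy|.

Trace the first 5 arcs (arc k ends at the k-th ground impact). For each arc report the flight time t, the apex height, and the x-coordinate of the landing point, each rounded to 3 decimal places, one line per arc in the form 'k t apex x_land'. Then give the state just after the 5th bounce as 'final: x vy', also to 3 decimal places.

Arc 1: start y=14.090, vy=14.000 → t=3.646, apex=24.090, x_land=31.865, impact vy=-21.729
  bounce: vy ← 0.45·21.729 = 9.778
Arc 2: start y=0.000, vy=9.778 → t=1.996, apex=4.878, x_land=49.306, impact vy=-9.778
  bounce: vy ← 0.45·9.778 = 4.400
Arc 3: start y=0.000, vy=4.400 → t=0.898, apex=0.988, x_land=57.154, impact vy=-4.400
  bounce: vy ← 0.45·4.400 = 1.980
Arc 4: start y=0.000, vy=1.980 → t=0.404, apex=0.200, x_land=60.686, impact vy=-1.980
  bounce: vy ← 0.45·1.980 = 0.891
Arc 5: start y=0.000, vy=0.891 → t=0.182, apex=0.041, x_land=62.276, impact vy=-0.891
  bounce: vy ← 0.45·0.891 = 0.401

1 3.646 24.090 31.865
2 1.996 4.878 49.306
3 0.898 0.988 57.154
4 0.404 0.200 60.686
5 0.182 0.041 62.276
final: 62.276 0.401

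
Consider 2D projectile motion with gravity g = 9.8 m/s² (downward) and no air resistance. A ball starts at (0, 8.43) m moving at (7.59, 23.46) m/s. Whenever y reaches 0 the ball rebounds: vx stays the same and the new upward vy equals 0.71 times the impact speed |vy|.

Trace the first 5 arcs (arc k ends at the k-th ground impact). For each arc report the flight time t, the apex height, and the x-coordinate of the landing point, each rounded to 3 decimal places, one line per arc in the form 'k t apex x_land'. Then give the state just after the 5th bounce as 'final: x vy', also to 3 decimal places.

Arc 1: start y=8.430, vy=23.460 → t=5.124, apex=36.510, x_land=38.888, impact vy=-26.751
  bounce: vy ← 0.71·26.751 = 18.993
Arc 2: start y=0.000, vy=18.993 → t=3.876, apex=18.405, x_land=68.307, impact vy=-18.993
  bounce: vy ← 0.71·18.993 = 13.485
Arc 3: start y=0.000, vy=13.485 → t=2.752, apex=9.278, x_land=89.195, impact vy=-13.485
  bounce: vy ← 0.71·13.485 = 9.574
Arc 4: start y=0.000, vy=9.574 → t=1.954, apex=4.677, x_land=104.026, impact vy=-9.574
  bounce: vy ← 0.71·9.574 = 6.798
Arc 5: start y=0.000, vy=6.798 → t=1.387, apex=2.358, x_land=114.556, impact vy=-6.798
  bounce: vy ← 0.71·6.798 = 4.826

1 5.124 36.510 38.888
2 3.876 18.405 68.307
3 2.752 9.278 89.195
4 1.954 4.677 104.026
5 1.387 2.358 114.556
final: 114.556 4.826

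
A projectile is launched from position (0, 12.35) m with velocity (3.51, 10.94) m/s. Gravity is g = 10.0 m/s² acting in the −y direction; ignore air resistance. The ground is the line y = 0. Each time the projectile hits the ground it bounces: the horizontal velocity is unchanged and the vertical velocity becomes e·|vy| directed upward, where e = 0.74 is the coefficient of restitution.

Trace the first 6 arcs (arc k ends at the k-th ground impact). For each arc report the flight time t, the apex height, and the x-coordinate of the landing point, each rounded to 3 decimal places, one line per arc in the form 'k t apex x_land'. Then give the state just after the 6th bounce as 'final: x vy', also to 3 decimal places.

1 3.009 18.334 10.561
2 2.834 10.040 20.509
3 2.097 5.498 27.870
4 1.552 3.011 33.317
5 1.148 1.649 37.348
6 0.850 0.903 40.331
final: 40.331 3.144

Arc 1: start y=12.350, vy=10.940 → t=3.009, apex=18.334, x_land=10.561, impact vy=-19.149
  bounce: vy ← 0.74·19.149 = 14.170
Arc 2: start y=0.000, vy=14.170 → t=2.834, apex=10.040, x_land=20.509, impact vy=-14.170
  bounce: vy ← 0.74·14.170 = 10.486
Arc 3: start y=0.000, vy=10.486 → t=2.097, apex=5.498, x_land=27.870, impact vy=-10.486
  bounce: vy ← 0.74·10.486 = 7.760
Arc 4: start y=0.000, vy=7.760 → t=1.552, apex=3.011, x_land=33.317, impact vy=-7.760
  bounce: vy ← 0.74·7.760 = 5.742
Arc 5: start y=0.000, vy=5.742 → t=1.148, apex=1.649, x_land=37.348, impact vy=-5.742
  bounce: vy ← 0.74·5.742 = 4.249
Arc 6: start y=0.000, vy=4.249 → t=0.850, apex=0.903, x_land=40.331, impact vy=-4.249
  bounce: vy ← 0.74·4.249 = 3.144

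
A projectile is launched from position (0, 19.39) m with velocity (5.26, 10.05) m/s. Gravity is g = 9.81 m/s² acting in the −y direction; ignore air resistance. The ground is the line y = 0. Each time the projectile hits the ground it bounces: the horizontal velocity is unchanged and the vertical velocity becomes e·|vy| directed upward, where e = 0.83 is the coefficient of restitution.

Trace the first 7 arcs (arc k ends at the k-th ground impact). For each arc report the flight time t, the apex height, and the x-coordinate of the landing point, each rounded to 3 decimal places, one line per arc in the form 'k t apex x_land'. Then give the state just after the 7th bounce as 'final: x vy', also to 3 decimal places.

Arc 1: start y=19.390, vy=10.050 → t=3.261, apex=24.538, x_land=17.154, impact vy=-21.942
  bounce: vy ← 0.83·21.942 = 18.212
Arc 2: start y=0.000, vy=18.212 → t=3.713, apex=16.904, x_land=36.683, impact vy=-18.212
  bounce: vy ← 0.83·18.212 = 15.116
Arc 3: start y=0.000, vy=15.116 → t=3.082, apex=11.645, x_land=52.893, impact vy=-15.116
  bounce: vy ← 0.83·15.116 = 12.546
Arc 4: start y=0.000, vy=12.546 → t=2.558, apex=8.022, x_land=66.347, impact vy=-12.546
  bounce: vy ← 0.83·12.546 = 10.413
Arc 5: start y=0.000, vy=10.413 → t=2.123, apex=5.527, x_land=77.513, impact vy=-10.413
  bounce: vy ← 0.83·10.413 = 8.643
Arc 6: start y=0.000, vy=8.643 → t=1.762, apex=3.807, x_land=86.782, impact vy=-8.643
  bounce: vy ← 0.83·8.643 = 7.174
Arc 7: start y=0.000, vy=7.174 → t=1.463, apex=2.623, x_land=94.475, impact vy=-7.174
  bounce: vy ← 0.83·7.174 = 5.954

1 3.261 24.538 17.154
2 3.713 16.904 36.683
3 3.082 11.645 52.893
4 2.558 8.022 66.347
5 2.123 5.527 77.513
6 1.762 3.807 86.782
7 1.463 2.623 94.475
final: 94.475 5.954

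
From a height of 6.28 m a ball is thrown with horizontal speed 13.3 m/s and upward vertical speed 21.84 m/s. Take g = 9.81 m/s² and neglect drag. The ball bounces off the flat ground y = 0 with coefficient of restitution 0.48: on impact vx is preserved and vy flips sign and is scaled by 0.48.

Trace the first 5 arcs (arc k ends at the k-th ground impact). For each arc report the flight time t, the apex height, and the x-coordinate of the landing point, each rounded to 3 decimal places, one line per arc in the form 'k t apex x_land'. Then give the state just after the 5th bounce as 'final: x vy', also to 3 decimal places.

Arc 1: start y=6.280, vy=21.840 → t=4.724, apex=30.591, x_land=62.824, impact vy=-24.499
  bounce: vy ← 0.48·24.499 = 11.760
Arc 2: start y=0.000, vy=11.760 → t=2.397, apex=7.048, x_land=94.711, impact vy=-11.760
  bounce: vy ← 0.48·11.760 = 5.645
Arc 3: start y=0.000, vy=5.645 → t=1.151, apex=1.624, x_land=110.016, impact vy=-5.645
  bounce: vy ← 0.48·5.645 = 2.709
Arc 4: start y=0.000, vy=2.709 → t=0.552, apex=0.374, x_land=117.362, impact vy=-2.709
  bounce: vy ← 0.48·2.709 = 1.301
Arc 5: start y=0.000, vy=1.301 → t=0.265, apex=0.086, x_land=120.889, impact vy=-1.301
  bounce: vy ← 0.48·1.301 = 0.624

1 4.724 30.591 62.824
2 2.397 7.048 94.711
3 1.151 1.624 110.016
4 0.552 0.374 117.362
5 0.265 0.086 120.889
final: 120.889 0.624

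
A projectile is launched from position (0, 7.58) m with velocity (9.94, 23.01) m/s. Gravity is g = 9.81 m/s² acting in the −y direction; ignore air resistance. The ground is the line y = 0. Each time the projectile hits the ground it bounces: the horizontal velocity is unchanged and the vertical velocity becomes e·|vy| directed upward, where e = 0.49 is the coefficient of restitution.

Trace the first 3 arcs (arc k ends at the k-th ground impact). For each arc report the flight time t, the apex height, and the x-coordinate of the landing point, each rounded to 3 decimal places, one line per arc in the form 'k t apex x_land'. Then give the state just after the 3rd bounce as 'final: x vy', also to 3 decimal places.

Arc 1: start y=7.580, vy=23.010 → t=5.000, apex=34.566, x_land=49.702, impact vy=-26.042
  bounce: vy ← 0.49·26.042 = 12.761
Arc 2: start y=0.000, vy=12.761 → t=2.602, apex=8.299, x_land=75.561, impact vy=-12.761
  bounce: vy ← 0.49·12.761 = 6.253
Arc 3: start y=0.000, vy=6.253 → t=1.275, apex=1.993, x_land=88.232, impact vy=-6.253
  bounce: vy ← 0.49·6.253 = 3.064

1 5.000 34.566 49.702
2 2.602 8.299 75.561
3 1.275 1.993 88.232
final: 88.232 3.064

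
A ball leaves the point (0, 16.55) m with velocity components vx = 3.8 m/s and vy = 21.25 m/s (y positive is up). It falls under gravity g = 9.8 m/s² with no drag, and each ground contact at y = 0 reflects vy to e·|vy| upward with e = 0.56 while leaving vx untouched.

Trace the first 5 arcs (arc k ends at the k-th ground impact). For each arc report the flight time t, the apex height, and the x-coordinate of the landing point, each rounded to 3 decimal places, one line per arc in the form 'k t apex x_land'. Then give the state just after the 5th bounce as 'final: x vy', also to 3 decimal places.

1 5.011 39.589 19.041
2 3.184 12.415 31.138
3 1.783 3.893 37.913
4 0.998 1.221 41.707
5 0.559 0.383 43.831
final: 43.831 1.534

Arc 1: start y=16.550, vy=21.250 → t=5.011, apex=39.589, x_land=19.041, impact vy=-27.856
  bounce: vy ← 0.56·27.856 = 15.599
Arc 2: start y=0.000, vy=15.599 → t=3.184, apex=12.415, x_land=31.138, impact vy=-15.599
  bounce: vy ← 0.56·15.599 = 8.736
Arc 3: start y=0.000, vy=8.736 → t=1.783, apex=3.893, x_land=37.913, impact vy=-8.736
  bounce: vy ← 0.56·8.736 = 4.892
Arc 4: start y=0.000, vy=4.892 → t=0.998, apex=1.221, x_land=41.707, impact vy=-4.892
  bounce: vy ← 0.56·4.892 = 2.739
Arc 5: start y=0.000, vy=2.739 → t=0.559, apex=0.383, x_land=43.831, impact vy=-2.739
  bounce: vy ← 0.56·2.739 = 1.534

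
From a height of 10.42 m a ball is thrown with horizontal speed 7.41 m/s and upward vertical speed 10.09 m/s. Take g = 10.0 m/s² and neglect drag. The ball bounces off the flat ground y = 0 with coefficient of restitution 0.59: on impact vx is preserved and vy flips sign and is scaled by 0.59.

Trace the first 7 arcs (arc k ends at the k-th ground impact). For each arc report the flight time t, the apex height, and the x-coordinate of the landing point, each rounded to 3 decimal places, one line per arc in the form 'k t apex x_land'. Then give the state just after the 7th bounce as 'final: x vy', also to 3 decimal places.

1 2.770 15.510 20.528
2 2.078 5.399 35.928
3 1.226 1.879 45.014
4 0.723 0.654 50.375
5 0.427 0.228 53.538
6 0.252 0.079 55.404
7 0.149 0.028 56.505
final: 56.505 0.438

Arc 1: start y=10.420, vy=10.090 → t=2.770, apex=15.510, x_land=20.528, impact vy=-17.613
  bounce: vy ← 0.59·17.613 = 10.392
Arc 2: start y=0.000, vy=10.392 → t=2.078, apex=5.399, x_land=35.928, impact vy=-10.392
  bounce: vy ← 0.59·10.392 = 6.131
Arc 3: start y=0.000, vy=6.131 → t=1.226, apex=1.879, x_land=45.014, impact vy=-6.131
  bounce: vy ← 0.59·6.131 = 3.617
Arc 4: start y=0.000, vy=3.617 → t=0.723, apex=0.654, x_land=50.375, impact vy=-3.617
  bounce: vy ← 0.59·3.617 = 2.134
Arc 5: start y=0.000, vy=2.134 → t=0.427, apex=0.228, x_land=53.538, impact vy=-2.134
  bounce: vy ← 0.59·2.134 = 1.259
Arc 6: start y=0.000, vy=1.259 → t=0.252, apex=0.079, x_land=55.404, impact vy=-1.259
  bounce: vy ← 0.59·1.259 = 0.743
Arc 7: start y=0.000, vy=0.743 → t=0.149, apex=0.028, x_land=56.505, impact vy=-0.743
  bounce: vy ← 0.59·0.743 = 0.438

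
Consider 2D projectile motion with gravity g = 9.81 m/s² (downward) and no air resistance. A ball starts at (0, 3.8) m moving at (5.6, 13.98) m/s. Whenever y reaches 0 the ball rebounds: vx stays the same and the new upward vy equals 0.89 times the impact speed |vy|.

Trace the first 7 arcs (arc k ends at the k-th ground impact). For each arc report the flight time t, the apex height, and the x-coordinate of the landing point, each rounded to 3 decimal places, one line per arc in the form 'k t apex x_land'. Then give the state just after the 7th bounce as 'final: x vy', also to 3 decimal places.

Arc 1: start y=3.800, vy=13.980 → t=3.100, apex=13.761, x_land=17.360, impact vy=-16.432
  bounce: vy ← 0.89·16.432 = 14.624
Arc 2: start y=0.000, vy=14.624 → t=2.981, apex=10.900, x_land=34.057, impact vy=-14.624
  bounce: vy ← 0.89·14.624 = 13.015
Arc 3: start y=0.000, vy=13.015 → t=2.654, apex=8.634, x_land=48.916, impact vy=-13.015
  bounce: vy ← 0.89·13.015 = 11.584
Arc 4: start y=0.000, vy=11.584 → t=2.362, apex=6.839, x_land=62.141, impact vy=-11.584
  bounce: vy ← 0.89·11.584 = 10.310
Arc 5: start y=0.000, vy=10.310 → t=2.102, apex=5.417, x_land=73.912, impact vy=-10.310
  bounce: vy ← 0.89·10.310 = 9.175
Arc 6: start y=0.000, vy=9.175 → t=1.871, apex=4.291, x_land=84.387, impact vy=-9.175
  bounce: vy ← 0.89·9.175 = 8.166
Arc 7: start y=0.000, vy=8.166 → t=1.665, apex=3.399, x_land=93.710, impact vy=-8.166
  bounce: vy ← 0.89·8.166 = 7.268

1 3.100 13.761 17.360
2 2.981 10.900 34.057
3 2.654 8.634 48.916
4 2.362 6.839 62.141
5 2.102 5.417 73.912
6 1.871 4.291 84.387
7 1.665 3.399 93.710
final: 93.710 7.268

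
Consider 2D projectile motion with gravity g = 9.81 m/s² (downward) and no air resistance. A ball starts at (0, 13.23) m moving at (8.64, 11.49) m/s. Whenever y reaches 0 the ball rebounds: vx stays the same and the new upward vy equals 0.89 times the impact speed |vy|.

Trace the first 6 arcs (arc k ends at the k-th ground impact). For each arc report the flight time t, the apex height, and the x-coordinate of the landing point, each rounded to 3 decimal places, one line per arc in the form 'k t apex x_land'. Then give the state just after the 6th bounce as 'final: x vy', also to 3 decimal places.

Arc 1: start y=13.230, vy=11.490 → t=3.188, apex=19.959, x_land=27.548, impact vy=-19.789
  bounce: vy ← 0.89·19.789 = 17.612
Arc 2: start y=0.000, vy=17.612 → t=3.591, apex=15.809, x_land=58.571, impact vy=-17.612
  bounce: vy ← 0.89·17.612 = 15.675
Arc 3: start y=0.000, vy=15.675 → t=3.196, apex=12.523, x_land=86.181, impact vy=-15.675
  bounce: vy ← 0.89·15.675 = 13.950
Arc 4: start y=0.000, vy=13.950 → t=2.844, apex=9.919, x_land=110.755, impact vy=-13.950
  bounce: vy ← 0.89·13.950 = 12.416
Arc 5: start y=0.000, vy=12.416 → t=2.531, apex=7.857, x_land=132.625, impact vy=-12.416
  bounce: vy ← 0.89·12.416 = 11.050
Arc 6: start y=0.000, vy=11.050 → t=2.253, apex=6.224, x_land=152.089, impact vy=-11.050
  bounce: vy ← 0.89·11.050 = 9.835

1 3.188 19.959 27.548
2 3.591 15.809 58.571
3 3.196 12.523 86.181
4 2.844 9.919 110.755
5 2.531 7.857 132.625
6 2.253 6.224 152.089
final: 152.089 9.835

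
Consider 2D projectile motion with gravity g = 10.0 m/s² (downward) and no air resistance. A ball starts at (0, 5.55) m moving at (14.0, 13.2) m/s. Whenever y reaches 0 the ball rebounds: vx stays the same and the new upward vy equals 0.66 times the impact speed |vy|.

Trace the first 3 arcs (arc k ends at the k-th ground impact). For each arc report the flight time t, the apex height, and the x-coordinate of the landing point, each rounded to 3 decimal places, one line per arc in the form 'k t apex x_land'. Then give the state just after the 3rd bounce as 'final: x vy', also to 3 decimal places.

Arc 1: start y=5.550, vy=13.200 → t=3.009, apex=14.262, x_land=42.125, impact vy=-16.889
  bounce: vy ← 0.66·16.889 = 11.147
Arc 2: start y=0.000, vy=11.147 → t=2.229, apex=6.213, x_land=73.336, impact vy=-11.147
  bounce: vy ← 0.66·11.147 = 7.357
Arc 3: start y=0.000, vy=7.357 → t=1.471, apex=2.706, x_land=93.935, impact vy=-7.357
  bounce: vy ← 0.66·7.357 = 4.856

1 3.009 14.262 42.125
2 2.229 6.213 73.336
3 1.471 2.706 93.935
final: 93.935 4.856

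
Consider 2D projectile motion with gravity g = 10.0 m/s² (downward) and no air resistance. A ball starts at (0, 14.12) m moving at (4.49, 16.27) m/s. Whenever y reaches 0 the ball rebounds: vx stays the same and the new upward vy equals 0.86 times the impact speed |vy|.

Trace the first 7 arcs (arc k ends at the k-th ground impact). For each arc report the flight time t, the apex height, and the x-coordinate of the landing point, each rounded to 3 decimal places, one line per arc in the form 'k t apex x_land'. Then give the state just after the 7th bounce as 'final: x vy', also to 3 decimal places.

Arc 1: start y=14.120, vy=16.270 → t=3.966, apex=27.356, x_land=17.808, impact vy=-23.390
  bounce: vy ← 0.86·23.390 = 20.116
Arc 2: start y=0.000, vy=20.116 → t=4.023, apex=20.232, x_land=35.872, impact vy=-20.116
  bounce: vy ← 0.86·20.116 = 17.300
Arc 3: start y=0.000, vy=17.300 → t=3.460, apex=14.964, x_land=51.407, impact vy=-17.300
  bounce: vy ← 0.86·17.300 = 14.878
Arc 4: start y=0.000, vy=14.878 → t=2.976, apex=11.067, x_land=64.767, impact vy=-14.878
  bounce: vy ← 0.86·14.878 = 12.795
Arc 5: start y=0.000, vy=12.795 → t=2.559, apex=8.185, x_land=76.256, impact vy=-12.795
  bounce: vy ← 0.86·12.795 = 11.003
Arc 6: start y=0.000, vy=11.003 → t=2.201, apex=6.054, x_land=86.137, impact vy=-11.003
  bounce: vy ← 0.86·11.003 = 9.463
Arc 7: start y=0.000, vy=9.463 → t=1.893, apex=4.477, x_land=94.635, impact vy=-9.463
  bounce: vy ← 0.86·9.463 = 8.138

1 3.966 27.356 17.808
2 4.023 20.232 35.872
3 3.460 14.964 51.407
4 2.976 11.067 64.767
5 2.559 8.185 76.256
6 2.201 6.054 86.137
7 1.893 4.477 94.635
final: 94.635 8.138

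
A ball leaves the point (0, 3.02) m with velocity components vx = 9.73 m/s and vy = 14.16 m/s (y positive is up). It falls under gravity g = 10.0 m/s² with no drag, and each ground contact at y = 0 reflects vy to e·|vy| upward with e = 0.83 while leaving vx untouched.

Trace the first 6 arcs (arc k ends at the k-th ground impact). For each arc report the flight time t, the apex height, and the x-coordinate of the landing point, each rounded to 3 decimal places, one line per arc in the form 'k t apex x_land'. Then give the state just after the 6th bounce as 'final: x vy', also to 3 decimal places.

Arc 1: start y=3.020, vy=14.160 → t=3.031, apex=13.045, x_land=29.494, impact vy=-16.153
  bounce: vy ← 0.83·16.153 = 13.407
Arc 2: start y=0.000, vy=13.407 → t=2.681, apex=8.987, x_land=55.583, impact vy=-13.407
  bounce: vy ← 0.83·13.407 = 11.128
Arc 3: start y=0.000, vy=11.128 → t=2.226, apex=6.191, x_land=77.238, impact vy=-11.128
  bounce: vy ← 0.83·11.128 = 9.236
Arc 4: start y=0.000, vy=9.236 → t=1.847, apex=4.265, x_land=95.211, impact vy=-9.236
  bounce: vy ← 0.83·9.236 = 7.666
Arc 5: start y=0.000, vy=7.666 → t=1.533, apex=2.938, x_land=110.128, impact vy=-7.666
  bounce: vy ← 0.83·7.666 = 6.363
Arc 6: start y=0.000, vy=6.363 → t=1.273, apex=2.024, x_land=122.510, impact vy=-6.363
  bounce: vy ← 0.83·6.363 = 5.281

1 3.031 13.045 29.494
2 2.681 8.987 55.583
3 2.226 6.191 77.238
4 1.847 4.265 95.211
5 1.533 2.938 110.128
6 1.273 2.024 122.510
final: 122.510 5.281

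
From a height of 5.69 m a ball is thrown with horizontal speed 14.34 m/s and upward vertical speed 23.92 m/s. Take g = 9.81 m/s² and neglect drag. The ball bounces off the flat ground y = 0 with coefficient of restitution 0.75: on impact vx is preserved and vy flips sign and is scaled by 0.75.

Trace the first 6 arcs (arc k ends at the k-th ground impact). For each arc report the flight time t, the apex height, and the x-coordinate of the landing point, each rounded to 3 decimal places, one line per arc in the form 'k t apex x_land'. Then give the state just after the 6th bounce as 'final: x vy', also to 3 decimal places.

Arc 1: start y=5.690, vy=23.920 → t=5.104, apex=34.852, x_land=73.190, impact vy=-26.150
  bounce: vy ← 0.75·26.150 = 19.612
Arc 2: start y=0.000, vy=19.612 → t=3.998, apex=19.604, x_land=130.528, impact vy=-19.612
  bounce: vy ← 0.75·19.612 = 14.709
Arc 3: start y=0.000, vy=14.709 → t=2.999, apex=11.028, x_land=173.531, impact vy=-14.709
  bounce: vy ← 0.75·14.709 = 11.032
Arc 4: start y=0.000, vy=11.032 → t=2.249, apex=6.203, x_land=205.783, impact vy=-11.032
  bounce: vy ← 0.75·11.032 = 8.274
Arc 5: start y=0.000, vy=8.274 → t=1.687, apex=3.489, x_land=229.972, impact vy=-8.274
  bounce: vy ← 0.75·8.274 = 6.205
Arc 6: start y=0.000, vy=6.205 → t=1.265, apex=1.963, x_land=248.114, impact vy=-6.205
  bounce: vy ← 0.75·6.205 = 4.654

1 5.104 34.852 73.190
2 3.998 19.604 130.528
3 2.999 11.028 173.531
4 2.249 6.203 205.783
5 1.687 3.489 229.972
6 1.265 1.963 248.114
final: 248.114 4.654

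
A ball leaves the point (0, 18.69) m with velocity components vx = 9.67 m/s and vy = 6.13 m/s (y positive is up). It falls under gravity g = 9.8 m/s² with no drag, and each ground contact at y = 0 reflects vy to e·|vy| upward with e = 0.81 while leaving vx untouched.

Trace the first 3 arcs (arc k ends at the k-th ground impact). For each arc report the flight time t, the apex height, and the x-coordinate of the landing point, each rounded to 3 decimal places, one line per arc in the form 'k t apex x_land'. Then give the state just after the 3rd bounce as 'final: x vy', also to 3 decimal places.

1 2.676 20.607 25.879
2 3.322 13.520 58.005
3 2.691 8.871 84.027
final: 84.027 10.681

Arc 1: start y=18.690, vy=6.130 → t=2.676, apex=20.607, x_land=25.879, impact vy=-20.097
  bounce: vy ← 0.81·20.097 = 16.279
Arc 2: start y=0.000, vy=16.279 → t=3.322, apex=13.520, x_land=58.005, impact vy=-16.279
  bounce: vy ← 0.81·16.279 = 13.186
Arc 3: start y=0.000, vy=13.186 → t=2.691, apex=8.871, x_land=84.027, impact vy=-13.186
  bounce: vy ← 0.81·13.186 = 10.681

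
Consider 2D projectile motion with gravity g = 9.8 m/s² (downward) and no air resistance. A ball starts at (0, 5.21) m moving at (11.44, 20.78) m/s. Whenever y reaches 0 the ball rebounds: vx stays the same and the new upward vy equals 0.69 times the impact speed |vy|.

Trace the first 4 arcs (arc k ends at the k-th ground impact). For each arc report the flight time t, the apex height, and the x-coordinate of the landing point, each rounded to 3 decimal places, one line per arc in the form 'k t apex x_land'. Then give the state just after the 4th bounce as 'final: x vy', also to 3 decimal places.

Arc 1: start y=5.210, vy=20.780 → t=4.478, apex=27.241, x_land=51.231, impact vy=-23.107
  bounce: vy ← 0.69·23.107 = 15.944
Arc 2: start y=0.000, vy=15.944 → t=3.254, apex=12.969, x_land=88.455, impact vy=-15.944
  bounce: vy ← 0.69·15.944 = 11.001
Arc 3: start y=0.000, vy=11.001 → t=2.245, apex=6.175, x_land=114.139, impact vy=-11.001
  bounce: vy ← 0.69·11.001 = 7.591
Arc 4: start y=0.000, vy=7.591 → t=1.549, apex=2.940, x_land=131.861, impact vy=-7.591
  bounce: vy ← 0.69·7.591 = 5.238

1 4.478 27.241 51.231
2 3.254 12.969 88.455
3 2.245 6.175 114.139
4 1.549 2.940 131.861
final: 131.861 5.238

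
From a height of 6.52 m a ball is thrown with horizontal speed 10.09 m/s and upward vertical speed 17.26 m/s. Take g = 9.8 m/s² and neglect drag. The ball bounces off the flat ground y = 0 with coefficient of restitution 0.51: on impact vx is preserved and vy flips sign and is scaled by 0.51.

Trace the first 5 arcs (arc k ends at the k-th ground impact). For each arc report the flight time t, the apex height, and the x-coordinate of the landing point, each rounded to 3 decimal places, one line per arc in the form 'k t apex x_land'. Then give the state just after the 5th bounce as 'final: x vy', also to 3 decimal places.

1 3.867 21.719 39.014
2 2.147 5.649 60.682
3 1.095 1.469 71.732
4 0.559 0.382 77.368
5 0.285 0.099 80.242
final: 80.242 0.712

Arc 1: start y=6.520, vy=17.260 → t=3.867, apex=21.719, x_land=39.014, impact vy=-20.632
  bounce: vy ← 0.51·20.632 = 10.523
Arc 2: start y=0.000, vy=10.523 → t=2.147, apex=5.649, x_land=60.682, impact vy=-10.523
  bounce: vy ← 0.51·10.523 = 5.367
Arc 3: start y=0.000, vy=5.367 → t=1.095, apex=1.469, x_land=71.732, impact vy=-5.367
  bounce: vy ← 0.51·5.367 = 2.737
Arc 4: start y=0.000, vy=2.737 → t=0.559, apex=0.382, x_land=77.368, impact vy=-2.737
  bounce: vy ← 0.51·2.737 = 1.396
Arc 5: start y=0.000, vy=1.396 → t=0.285, apex=0.099, x_land=80.242, impact vy=-1.396
  bounce: vy ← 0.51·1.396 = 0.712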